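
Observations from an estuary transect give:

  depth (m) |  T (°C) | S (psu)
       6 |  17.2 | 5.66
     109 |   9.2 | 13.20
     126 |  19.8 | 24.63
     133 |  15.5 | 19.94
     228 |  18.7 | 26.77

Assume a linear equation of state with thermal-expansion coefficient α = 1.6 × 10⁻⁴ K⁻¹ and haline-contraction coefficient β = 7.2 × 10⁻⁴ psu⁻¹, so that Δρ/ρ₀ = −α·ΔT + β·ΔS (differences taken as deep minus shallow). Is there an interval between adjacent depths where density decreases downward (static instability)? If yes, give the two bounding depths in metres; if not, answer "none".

126–133 m

Evaluate Δρ/ρ₀ = −αΔT + βΔS across each adjacent pair:
  6–109 m: −αΔT+βΔS = −(1.6 × 10⁻⁴)(-8.0)+(7.2 × 10⁻⁴)(+7.54) = 6.7 × 10⁻³ → stable
  109–126 m: −αΔT+βΔS = −(1.6 × 10⁻⁴)(+10.6)+(7.2 × 10⁻⁴)(+11.43) = 6.5 × 10⁻³ → stable
  126–133 m: −αΔT+βΔS = −(1.6 × 10⁻⁴)(-4.3)+(7.2 × 10⁻⁴)(-4.69) = -2.7 × 10⁻³ → UNSTABLE
  133–228 m: −αΔT+βΔS = −(1.6 × 10⁻⁴)(+3.2)+(7.2 × 10⁻⁴)(+6.83) = 4.4 × 10⁻³ → stable
The 126–133 m interval has Δρ < 0: lighter water underlies denser water.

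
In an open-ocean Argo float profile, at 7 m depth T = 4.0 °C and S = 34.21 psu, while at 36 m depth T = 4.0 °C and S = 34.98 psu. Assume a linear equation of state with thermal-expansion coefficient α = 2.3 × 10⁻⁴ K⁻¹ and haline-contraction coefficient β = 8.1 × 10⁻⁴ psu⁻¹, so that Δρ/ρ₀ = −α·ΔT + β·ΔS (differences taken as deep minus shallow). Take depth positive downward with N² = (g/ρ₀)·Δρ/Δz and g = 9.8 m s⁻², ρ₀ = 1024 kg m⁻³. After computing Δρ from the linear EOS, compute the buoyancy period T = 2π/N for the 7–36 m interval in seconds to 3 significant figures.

ΔT = +0.0 K, ΔS = +0.77 psu (deep − shallow).
Δρ/ρ₀ = −αΔT + βΔS = 0 + 6.237 × 10⁻⁴ = 6.237 × 10⁻⁴, so Δρ ≈ 0.6387 kg m⁻³.
N² = (g/ρ₀)·Δρ/Δz = g·(Δρ/ρ₀)/Δz = 9.8 × 6.237 × 10⁻⁴ / 29 = 2.1077 × 10⁻⁴ s⁻².
N = √(2.1077 × 10⁻⁴) = 0.014518 rad s⁻¹ → T = 2π/N = 432.79 s ≈ 433 s.

433 s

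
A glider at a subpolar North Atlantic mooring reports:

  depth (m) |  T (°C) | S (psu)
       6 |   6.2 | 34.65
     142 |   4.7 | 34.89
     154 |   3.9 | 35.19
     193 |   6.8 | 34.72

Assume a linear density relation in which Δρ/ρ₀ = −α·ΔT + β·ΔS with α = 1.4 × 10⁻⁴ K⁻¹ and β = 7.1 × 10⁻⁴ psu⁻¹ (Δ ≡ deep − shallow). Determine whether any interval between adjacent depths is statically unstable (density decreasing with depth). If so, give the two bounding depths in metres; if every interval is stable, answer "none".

Evaluate Δρ/ρ₀ = −αΔT + βΔS across each adjacent pair:
  6–142 m: −αΔT+βΔS = −(1.4 × 10⁻⁴)(-1.5)+(7.1 × 10⁻⁴)(+0.24) = 3.8 × 10⁻⁴ → stable
  142–154 m: −αΔT+βΔS = −(1.4 × 10⁻⁴)(-0.8)+(7.1 × 10⁻⁴)(+0.30) = 3.2 × 10⁻⁴ → stable
  154–193 m: −αΔT+βΔS = −(1.4 × 10⁻⁴)(+2.9)+(7.1 × 10⁻⁴)(-0.47) = -7.4 × 10⁻⁴ → UNSTABLE
The 154–193 m interval has Δρ < 0: lighter water underlies denser water.

154–193 m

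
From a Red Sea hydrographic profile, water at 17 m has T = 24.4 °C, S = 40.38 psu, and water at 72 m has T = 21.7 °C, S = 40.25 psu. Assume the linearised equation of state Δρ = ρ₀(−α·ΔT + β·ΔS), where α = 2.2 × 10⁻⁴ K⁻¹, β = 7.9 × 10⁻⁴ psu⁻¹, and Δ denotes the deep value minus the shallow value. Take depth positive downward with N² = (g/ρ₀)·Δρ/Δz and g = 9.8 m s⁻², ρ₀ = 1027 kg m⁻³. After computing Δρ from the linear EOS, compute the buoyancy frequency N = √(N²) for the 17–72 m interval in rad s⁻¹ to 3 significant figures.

ΔT = -2.7 K, ΔS = -0.13 psu (deep − shallow).
Δρ/ρ₀ = −αΔT + βΔS = 5.94 × 10⁻⁴ − 1.027 × 10⁻⁴ = 4.913 × 10⁻⁴, so Δρ ≈ 0.5046 kg m⁻³.
N² = (g/ρ₀)·Δρ/Δz = g·(Δρ/ρ₀)/Δz = 9.8 × 4.913 × 10⁻⁴ / 55 = 8.7541 × 10⁻⁵ s⁻².
N = √(8.7541 × 10⁻⁵) = 9.3563 × 10⁻³ rad s⁻¹ ≈ 9.36 × 10⁻³ rad s⁻¹.

9.36 × 10⁻³ rad s⁻¹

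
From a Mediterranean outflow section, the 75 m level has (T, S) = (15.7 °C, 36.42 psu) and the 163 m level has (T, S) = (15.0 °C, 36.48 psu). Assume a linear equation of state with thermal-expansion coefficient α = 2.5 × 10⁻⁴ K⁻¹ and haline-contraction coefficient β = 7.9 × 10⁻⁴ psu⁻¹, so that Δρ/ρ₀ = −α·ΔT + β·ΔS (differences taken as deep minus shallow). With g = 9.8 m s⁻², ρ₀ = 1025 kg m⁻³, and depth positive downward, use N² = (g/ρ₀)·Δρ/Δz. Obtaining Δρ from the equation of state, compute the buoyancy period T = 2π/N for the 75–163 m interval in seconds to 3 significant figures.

1.26 × 10³ s

ΔT = -0.7 K, ΔS = +0.06 psu (deep − shallow).
Δρ/ρ₀ = −αΔT + βΔS = 1.75 × 10⁻⁴ + 4.74 × 10⁻⁵ = 2.224 × 10⁻⁴, so Δρ ≈ 0.2280 kg m⁻³.
N² = (g/ρ₀)·Δρ/Δz = g·(Δρ/ρ₀)/Δz = 9.8 × 2.224 × 10⁻⁴ / 88 = 2.4767 × 10⁻⁵ s⁻².
N = √(2.4767 × 10⁻⁵) = 4.9766 × 10⁻³ rad s⁻¹ → T = 2π/N = 1.2625 × 10³ s ≈ 1.26 × 10³ s.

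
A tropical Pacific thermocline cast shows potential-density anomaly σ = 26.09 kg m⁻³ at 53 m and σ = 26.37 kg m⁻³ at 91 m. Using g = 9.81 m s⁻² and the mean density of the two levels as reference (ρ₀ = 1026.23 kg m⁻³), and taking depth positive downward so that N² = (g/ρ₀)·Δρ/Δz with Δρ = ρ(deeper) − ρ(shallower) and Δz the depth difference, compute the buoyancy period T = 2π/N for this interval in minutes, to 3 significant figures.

12.5 min

Δρ = 1026.37 − 1026.09 = 0.28 kg m⁻³ over Δz = 91 − 53 = 38 m.
N² = (9.81/1026.23) × (0.28/38) = 7.0437 × 10⁻⁵ s⁻².
N = √(7.0437 × 10⁻⁵) = 8.3927 × 10⁻³ rad s⁻¹, so T = 2π/N = 748.65 s = 12.477 min ≈ 12.5 min.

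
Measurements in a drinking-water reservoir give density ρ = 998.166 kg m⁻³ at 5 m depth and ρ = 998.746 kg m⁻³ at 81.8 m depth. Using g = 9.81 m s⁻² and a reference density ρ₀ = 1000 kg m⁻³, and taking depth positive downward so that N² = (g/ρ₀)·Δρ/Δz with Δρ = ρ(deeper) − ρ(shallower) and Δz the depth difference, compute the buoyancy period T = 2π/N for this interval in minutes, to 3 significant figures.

Δρ = 998.746 − 998.166 = 0.580 kg m⁻³ over Δz = 81.8 − 5 = 76.8 m.
N² = (9.81/1000) × (0.580/76.8) = 7.4086 × 10⁻⁵ s⁻².
N = √(7.4086 × 10⁻⁵) = 8.6073 × 10⁻³ rad s⁻¹, so T = 2π/N = 729.98 s = 12.166 min ≈ 12.2 min.

12.2 min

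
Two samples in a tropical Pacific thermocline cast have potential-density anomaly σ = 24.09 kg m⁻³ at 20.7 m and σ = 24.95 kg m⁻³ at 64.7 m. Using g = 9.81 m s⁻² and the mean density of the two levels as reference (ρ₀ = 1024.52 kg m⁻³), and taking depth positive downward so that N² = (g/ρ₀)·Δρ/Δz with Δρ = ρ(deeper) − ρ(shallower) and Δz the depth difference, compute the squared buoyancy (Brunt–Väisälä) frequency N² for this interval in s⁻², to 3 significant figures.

1.87 × 10⁻⁴ s⁻²

Δρ = 1024.95 − 1024.09 = 0.86 kg m⁻³ over Δz = 64.7 − 20.7 = 44 m.
N² = (9.81/1024.52) × (0.86/44) = 1.8715 × 10⁻⁴ s⁻² ≈ 1.87 × 10⁻⁴ s⁻².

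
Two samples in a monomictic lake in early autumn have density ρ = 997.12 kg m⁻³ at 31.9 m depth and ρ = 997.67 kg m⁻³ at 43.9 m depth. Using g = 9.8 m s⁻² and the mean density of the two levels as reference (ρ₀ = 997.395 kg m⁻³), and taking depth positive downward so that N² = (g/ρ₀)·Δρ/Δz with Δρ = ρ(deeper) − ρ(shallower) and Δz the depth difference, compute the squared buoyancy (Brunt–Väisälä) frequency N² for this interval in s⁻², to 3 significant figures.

4.50 × 10⁻⁴ s⁻²

Δρ = 997.67 − 997.12 = 0.55 kg m⁻³ over Δz = 43.9 − 31.9 = 12 m.
N² = (9.8/997.395) × (0.55/12) = 4.5034 × 10⁻⁴ s⁻² ≈ 4.50 × 10⁻⁴ s⁻².
Since Δρ > 0 the layer is stably stratified.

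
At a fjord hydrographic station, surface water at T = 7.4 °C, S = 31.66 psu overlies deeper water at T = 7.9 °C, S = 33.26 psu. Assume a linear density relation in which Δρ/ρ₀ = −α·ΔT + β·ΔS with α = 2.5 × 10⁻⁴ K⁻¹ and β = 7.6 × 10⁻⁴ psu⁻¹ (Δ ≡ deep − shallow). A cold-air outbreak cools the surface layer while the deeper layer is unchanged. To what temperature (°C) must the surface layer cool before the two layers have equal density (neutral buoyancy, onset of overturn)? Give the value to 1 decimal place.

Neutral buoyancy requires Δρ = 0, i.e. −α(T_deep − T_surf′) + β(S_deep − S_surf) = 0.
T_surf′ = T_deep − (β/α)·ΔS = 7.9 − (7.6 × 10⁻⁴/2.5 × 10⁻⁴)·(+1.60) = 3.036 °C.
Cooling required: 7.4 − (3.036) = 4.364 °C.

3.0 °C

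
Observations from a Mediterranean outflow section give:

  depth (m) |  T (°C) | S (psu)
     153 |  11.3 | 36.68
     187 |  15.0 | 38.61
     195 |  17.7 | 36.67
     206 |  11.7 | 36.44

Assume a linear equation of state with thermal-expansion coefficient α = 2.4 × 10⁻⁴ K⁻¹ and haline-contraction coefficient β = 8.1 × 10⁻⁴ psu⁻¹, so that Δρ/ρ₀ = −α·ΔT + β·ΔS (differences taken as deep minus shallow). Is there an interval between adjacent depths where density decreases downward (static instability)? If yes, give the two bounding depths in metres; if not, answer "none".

Evaluate Δρ/ρ₀ = −αΔT + βΔS across each adjacent pair:
  153–187 m: −αΔT+βΔS = −(2.4 × 10⁻⁴)(+3.7)+(8.1 × 10⁻⁴)(+1.93) = 6.8 × 10⁻⁴ → stable
  187–195 m: −αΔT+βΔS = −(2.4 × 10⁻⁴)(+2.7)+(8.1 × 10⁻⁴)(-1.94) = -2.2 × 10⁻³ → UNSTABLE
  195–206 m: −αΔT+βΔS = −(2.4 × 10⁻⁴)(-6.0)+(8.1 × 10⁻⁴)(-0.23) = 1.3 × 10⁻³ → stable
The 187–195 m interval has Δρ < 0: lighter water underlies denser water.

187–195 m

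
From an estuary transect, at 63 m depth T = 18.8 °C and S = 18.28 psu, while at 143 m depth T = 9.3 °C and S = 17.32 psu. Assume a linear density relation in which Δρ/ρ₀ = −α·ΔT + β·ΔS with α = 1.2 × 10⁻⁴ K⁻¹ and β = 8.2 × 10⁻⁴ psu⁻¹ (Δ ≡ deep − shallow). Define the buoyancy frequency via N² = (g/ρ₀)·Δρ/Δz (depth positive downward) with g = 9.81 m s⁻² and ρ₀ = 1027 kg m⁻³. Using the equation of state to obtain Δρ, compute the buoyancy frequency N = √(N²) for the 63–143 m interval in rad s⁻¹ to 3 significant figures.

6.58 × 10⁻³ rad s⁻¹

ΔT = -9.5 K, ΔS = -0.96 psu (deep − shallow).
Δρ/ρ₀ = −αΔT + βΔS = 1.14 × 10⁻³ − 7.872 × 10⁻⁴ = 3.528 × 10⁻⁴, so Δρ ≈ 0.3623 kg m⁻³.
N² = (g/ρ₀)·Δρ/Δz = g·(Δρ/ρ₀)/Δz = 9.81 × 3.528 × 10⁻⁴ / 80 = 4.3262 × 10⁻⁵ s⁻².
N = √(4.3262 × 10⁻⁵) = 6.5774 × 10⁻³ rad s⁻¹ ≈ 6.58 × 10⁻³ rad s⁻¹.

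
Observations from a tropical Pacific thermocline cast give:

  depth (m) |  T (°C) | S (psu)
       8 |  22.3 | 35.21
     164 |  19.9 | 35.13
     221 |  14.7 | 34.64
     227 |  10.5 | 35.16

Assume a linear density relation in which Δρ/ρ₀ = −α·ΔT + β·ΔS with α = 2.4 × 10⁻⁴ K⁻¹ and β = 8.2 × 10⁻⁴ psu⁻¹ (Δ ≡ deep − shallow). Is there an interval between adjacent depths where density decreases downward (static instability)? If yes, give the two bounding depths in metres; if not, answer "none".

Evaluate Δρ/ρ₀ = −αΔT + βΔS across each adjacent pair:
  8–164 m: −αΔT+βΔS = −(2.4 × 10⁻⁴)(-2.4)+(8.2 × 10⁻⁴)(-0.08) = 5.1 × 10⁻⁴ → stable
  164–221 m: −αΔT+βΔS = −(2.4 × 10⁻⁴)(-5.2)+(8.2 × 10⁻⁴)(-0.49) = 8.5 × 10⁻⁴ → stable
  221–227 m: −αΔT+βΔS = −(2.4 × 10⁻⁴)(-4.2)+(8.2 × 10⁻⁴)(+0.52) = 1.4 × 10⁻³ → stable
Every interval has Δρ > 0: the column is stably stratified throughout.

none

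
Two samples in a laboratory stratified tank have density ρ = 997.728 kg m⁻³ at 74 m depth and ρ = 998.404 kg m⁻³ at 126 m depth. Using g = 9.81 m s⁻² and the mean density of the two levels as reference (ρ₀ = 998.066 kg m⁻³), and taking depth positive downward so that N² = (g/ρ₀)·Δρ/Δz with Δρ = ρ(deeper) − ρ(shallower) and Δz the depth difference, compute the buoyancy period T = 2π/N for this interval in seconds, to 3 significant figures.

556 s

Δρ = 998.404 − 997.728 = 0.676 kg m⁻³ over Δz = 126 − 74 = 52 m.
N² = (9.81/998.066) × (0.676/52) = 1.2778 × 10⁻⁴ s⁻².
N = √(1.2778 × 10⁻⁴) = 0.011304 rad s⁻¹, so T = 2π/N = 555.84 s ≈ 556 s.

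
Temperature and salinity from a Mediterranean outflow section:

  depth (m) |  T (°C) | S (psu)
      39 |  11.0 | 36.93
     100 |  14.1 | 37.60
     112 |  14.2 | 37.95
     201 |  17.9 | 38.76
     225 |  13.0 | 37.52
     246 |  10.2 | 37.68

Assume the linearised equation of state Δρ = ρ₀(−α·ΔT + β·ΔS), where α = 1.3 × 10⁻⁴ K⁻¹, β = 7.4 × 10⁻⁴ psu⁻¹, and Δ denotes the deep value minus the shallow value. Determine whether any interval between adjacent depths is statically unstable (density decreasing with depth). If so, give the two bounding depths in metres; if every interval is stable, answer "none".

201–225 m

Evaluate Δρ/ρ₀ = −αΔT + βΔS across each adjacent pair:
  39–100 m: −αΔT+βΔS = −(1.3 × 10⁻⁴)(+3.1)+(7.4 × 10⁻⁴)(+0.67) = 9.3 × 10⁻⁵ → stable
  100–112 m: −αΔT+βΔS = −(1.3 × 10⁻⁴)(+0.1)+(7.4 × 10⁻⁴)(+0.35) = 2.5 × 10⁻⁴ → stable
  112–201 m: −αΔT+βΔS = −(1.3 × 10⁻⁴)(+3.7)+(7.4 × 10⁻⁴)(+0.81) = 1.2 × 10⁻⁴ → stable
  201–225 m: −αΔT+βΔS = −(1.3 × 10⁻⁴)(-4.9)+(7.4 × 10⁻⁴)(-1.24) = -2.8 × 10⁻⁴ → UNSTABLE
  225–246 m: −αΔT+βΔS = −(1.3 × 10⁻⁴)(-2.8)+(7.4 × 10⁻⁴)(+0.16) = 4.8 × 10⁻⁴ → stable
The 201–225 m interval has Δρ < 0: lighter water underlies denser water.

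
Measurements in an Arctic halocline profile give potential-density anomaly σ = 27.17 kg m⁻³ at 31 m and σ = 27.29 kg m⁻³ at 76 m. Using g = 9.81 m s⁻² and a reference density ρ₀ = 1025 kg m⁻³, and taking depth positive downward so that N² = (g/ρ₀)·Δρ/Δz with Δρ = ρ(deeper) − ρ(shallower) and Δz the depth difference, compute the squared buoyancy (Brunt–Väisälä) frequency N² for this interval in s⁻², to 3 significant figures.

2.55 × 10⁻⁵ s⁻²

Δρ = 1027.29 − 1027.17 = 0.12 kg m⁻³ over Δz = 76 − 31 = 45 m.
N² = (9.81/1025) × (0.12/45) = 2.5522 × 10⁻⁵ s⁻² ≈ 2.55 × 10⁻⁵ s⁻².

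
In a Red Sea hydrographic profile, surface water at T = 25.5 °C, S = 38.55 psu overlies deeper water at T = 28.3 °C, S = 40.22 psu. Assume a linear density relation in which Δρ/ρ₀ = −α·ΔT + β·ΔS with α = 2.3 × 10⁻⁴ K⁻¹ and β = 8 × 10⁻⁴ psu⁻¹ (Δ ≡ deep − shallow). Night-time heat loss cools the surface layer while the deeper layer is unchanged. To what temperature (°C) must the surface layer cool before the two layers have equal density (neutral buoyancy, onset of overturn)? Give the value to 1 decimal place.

22.5 °C

Neutral buoyancy requires Δρ = 0, i.e. −α(T_deep − T_surf′) + β(S_deep − S_surf) = 0.
T_surf′ = T_deep − (β/α)·ΔS = 28.3 − (8 × 10⁻⁴/2.3 × 10⁻⁴)·(+1.67) = 22.491 °C.
Cooling required: 25.5 − (22.491) = 3.009 °C.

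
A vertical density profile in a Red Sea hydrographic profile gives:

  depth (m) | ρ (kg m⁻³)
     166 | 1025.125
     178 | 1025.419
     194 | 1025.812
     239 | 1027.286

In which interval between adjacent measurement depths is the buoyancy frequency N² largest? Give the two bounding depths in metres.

Compute the density gradient over each adjacent pair:
  166–178 m: Δρ/Δz = 0.294/12 = 0.024 kg m⁻⁴
  178–194 m: Δρ/Δz = 0.393/16 = 0.025 kg m⁻⁴
  194–239 m: Δρ/Δz = 1.474/45 = 0.033 kg m⁻⁴
The largest gradient is in the 194–239 m interval — the pycnocline.

194–239 m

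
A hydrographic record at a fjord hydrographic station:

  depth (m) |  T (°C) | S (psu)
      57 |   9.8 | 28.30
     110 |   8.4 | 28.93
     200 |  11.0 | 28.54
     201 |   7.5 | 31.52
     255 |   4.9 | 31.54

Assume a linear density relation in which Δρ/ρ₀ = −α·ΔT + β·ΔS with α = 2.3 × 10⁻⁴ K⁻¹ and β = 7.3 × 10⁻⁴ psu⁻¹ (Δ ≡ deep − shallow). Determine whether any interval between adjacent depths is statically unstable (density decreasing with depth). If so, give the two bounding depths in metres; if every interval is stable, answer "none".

Evaluate Δρ/ρ₀ = −αΔT + βΔS across each adjacent pair:
  57–110 m: −αΔT+βΔS = −(2.3 × 10⁻⁴)(-1.4)+(7.3 × 10⁻⁴)(+0.63) = 7.8 × 10⁻⁴ → stable
  110–200 m: −αΔT+βΔS = −(2.3 × 10⁻⁴)(+2.6)+(7.3 × 10⁻⁴)(-0.39) = -8.8 × 10⁻⁴ → UNSTABLE
  200–201 m: −αΔT+βΔS = −(2.3 × 10⁻⁴)(-3.5)+(7.3 × 10⁻⁴)(+2.98) = 3.0 × 10⁻³ → stable
  201–255 m: −αΔT+βΔS = −(2.3 × 10⁻⁴)(-2.6)+(7.3 × 10⁻⁴)(+0.02) = 6.1 × 10⁻⁴ → stable
The 110–200 m interval has Δρ < 0: lighter water underlies denser water.

110–200 m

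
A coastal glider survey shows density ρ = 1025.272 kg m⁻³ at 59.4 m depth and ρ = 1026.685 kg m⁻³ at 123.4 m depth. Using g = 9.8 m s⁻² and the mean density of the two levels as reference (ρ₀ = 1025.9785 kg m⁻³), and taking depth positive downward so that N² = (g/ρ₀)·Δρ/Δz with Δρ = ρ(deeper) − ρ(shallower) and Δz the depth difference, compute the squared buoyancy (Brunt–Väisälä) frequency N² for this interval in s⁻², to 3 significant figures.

2.11 × 10⁻⁴ s⁻²

Δρ = 1026.685 − 1025.272 = 1.413 kg m⁻³ over Δz = 123.4 − 59.4 = 64 m.
N² = (9.8/1025.9785) × (1.413/64) = 2.1089 × 10⁻⁴ s⁻² ≈ 2.11 × 10⁻⁴ s⁻².
Since Δρ > 0 the layer is stably stratified.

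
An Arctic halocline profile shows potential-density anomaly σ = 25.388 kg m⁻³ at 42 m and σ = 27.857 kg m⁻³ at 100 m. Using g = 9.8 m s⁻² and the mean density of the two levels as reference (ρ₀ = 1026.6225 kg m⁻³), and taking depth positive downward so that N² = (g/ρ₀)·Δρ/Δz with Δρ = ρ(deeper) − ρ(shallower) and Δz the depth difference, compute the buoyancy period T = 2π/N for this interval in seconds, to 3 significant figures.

312 s

Δρ = 1027.857 − 1025.388 = 2.469 kg m⁻³ over Δz = 100 − 42 = 58 m.
N² = (9.8/1026.6225) × (2.469/58) = 4.0636 × 10⁻⁴ s⁻².
N = √(4.0636 × 10⁻⁴) = 0.020158 rad s⁻¹, so T = 2π/N = 311.70 s ≈ 312 s.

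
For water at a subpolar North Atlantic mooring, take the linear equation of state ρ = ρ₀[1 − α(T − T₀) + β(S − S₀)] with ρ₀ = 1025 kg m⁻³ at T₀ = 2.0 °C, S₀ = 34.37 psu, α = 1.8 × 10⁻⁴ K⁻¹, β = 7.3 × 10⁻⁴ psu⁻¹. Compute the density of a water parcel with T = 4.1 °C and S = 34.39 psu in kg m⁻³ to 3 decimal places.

1024.628 kg m⁻³

T − T₀ = +2.1 K, S − S₀ = +0.02 psu.
Bracket = 1 − α·(+2.1) + β·(+0.02) = 1 + (-3.634 × 10⁻⁴) = 0.9996366.
ρ = 1025 × 0.9996366 = 1024.628 kg m⁻³.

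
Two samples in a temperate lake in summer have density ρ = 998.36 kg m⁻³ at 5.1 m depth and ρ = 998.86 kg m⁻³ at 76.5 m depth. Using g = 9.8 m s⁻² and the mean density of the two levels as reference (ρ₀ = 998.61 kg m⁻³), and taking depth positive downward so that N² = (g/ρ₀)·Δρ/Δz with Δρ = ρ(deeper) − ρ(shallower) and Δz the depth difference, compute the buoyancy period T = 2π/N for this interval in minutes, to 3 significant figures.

12.6 min

Δρ = 998.86 − 998.36 = 0.50 kg m⁻³ over Δz = 76.5 − 5.1 = 71.4 m.
N² = (9.8/998.61) × (0.50/71.4) = 6.8723 × 10⁻⁵ s⁻².
N = √(6.8723 × 10⁻⁵) = 8.2899 × 10⁻³ rad s⁻¹, so T = 2π/N = 757.93 s = 12.632 min ≈ 12.6 min.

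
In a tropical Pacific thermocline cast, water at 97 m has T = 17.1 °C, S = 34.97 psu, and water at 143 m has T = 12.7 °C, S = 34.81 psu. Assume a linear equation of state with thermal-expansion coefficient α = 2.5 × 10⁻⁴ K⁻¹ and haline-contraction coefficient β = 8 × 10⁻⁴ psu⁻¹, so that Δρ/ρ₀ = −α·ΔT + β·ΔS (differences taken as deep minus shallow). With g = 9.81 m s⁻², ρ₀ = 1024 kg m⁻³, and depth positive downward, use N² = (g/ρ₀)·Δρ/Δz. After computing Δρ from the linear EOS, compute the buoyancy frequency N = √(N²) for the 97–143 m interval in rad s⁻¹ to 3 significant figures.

0.0144 rad s⁻¹

ΔT = -4.4 K, ΔS = -0.16 psu (deep − shallow).
Δρ/ρ₀ = −αΔT + βΔS = 1.10 × 10⁻³ − 1.28 × 10⁻⁴ = 9.72 × 10⁻⁴, so Δρ ≈ 0.9953 kg m⁻³.
N² = (g/ρ₀)·Δρ/Δz = g·(Δρ/ρ₀)/Δz = 9.81 × 9.72 × 10⁻⁴ / 46 = 2.0729 × 10⁻⁴ s⁻².
N = √(2.0729 × 10⁻⁴) = 0.014398 rad s⁻¹ ≈ 0.0144 rad s⁻¹.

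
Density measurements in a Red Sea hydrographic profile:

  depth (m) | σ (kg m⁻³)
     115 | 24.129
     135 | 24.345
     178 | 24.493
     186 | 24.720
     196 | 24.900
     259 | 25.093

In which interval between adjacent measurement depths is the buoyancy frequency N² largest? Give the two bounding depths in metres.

Compute the density gradient over each adjacent pair:
  115–135 m: Δρ/Δz = 0.216/20 = 0.011 kg m⁻⁴
  135–178 m: Δρ/Δz = 0.148/43 = 3.4 × 10⁻³ kg m⁻⁴
  178–186 m: Δρ/Δz = 0.227/8 = 0.028 kg m⁻⁴
  186–196 m: Δρ/Δz = 0.180/10 = 0.018 kg m⁻⁴
  196–259 m: Δρ/Δz = 0.193/63 = 3.1 × 10⁻³ kg m⁻⁴
The largest gradient is in the 178–186 m interval — the pycnocline.

178–186 m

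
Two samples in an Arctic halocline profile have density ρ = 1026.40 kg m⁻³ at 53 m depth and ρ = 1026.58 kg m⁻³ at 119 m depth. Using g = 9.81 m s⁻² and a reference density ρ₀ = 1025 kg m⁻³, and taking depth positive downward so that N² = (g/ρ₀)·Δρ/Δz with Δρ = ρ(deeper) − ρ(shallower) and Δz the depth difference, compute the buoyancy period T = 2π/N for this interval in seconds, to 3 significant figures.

Δρ = 1026.58 − 1026.40 = 0.18 kg m⁻³ over Δz = 119 − 53 = 66 m.
N² = (9.81/1025) × (0.18/66) = 2.6102 × 10⁻⁵ s⁻².
N = √(2.6102 × 10⁻⁵) = 5.1090 × 10⁻³ rad s⁻¹, so T = 2π/N = 1.2298 × 10³ s ≈ 1.23 × 10³ s.

1.23 × 10³ s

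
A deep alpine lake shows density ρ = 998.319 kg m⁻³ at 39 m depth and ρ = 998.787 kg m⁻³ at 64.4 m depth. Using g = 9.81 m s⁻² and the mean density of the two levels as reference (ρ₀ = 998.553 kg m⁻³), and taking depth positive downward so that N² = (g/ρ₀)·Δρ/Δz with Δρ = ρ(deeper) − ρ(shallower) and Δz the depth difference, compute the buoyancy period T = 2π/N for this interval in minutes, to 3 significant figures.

7.78 min

Δρ = 998.787 − 998.319 = 0.468 kg m⁻³ over Δz = 64.4 − 39 = 25.4 m.
N² = (9.81/998.553) × (0.468/25.4) = 1.8101 × 10⁻⁴ s⁻².
N = √(1.8101 × 10⁻⁴) = 0.013454 rad s⁻¹, so T = 2π/N = 467.01 s = 7.7835 min ≈ 7.78 min.
A positive N² confirms static stability across the interval.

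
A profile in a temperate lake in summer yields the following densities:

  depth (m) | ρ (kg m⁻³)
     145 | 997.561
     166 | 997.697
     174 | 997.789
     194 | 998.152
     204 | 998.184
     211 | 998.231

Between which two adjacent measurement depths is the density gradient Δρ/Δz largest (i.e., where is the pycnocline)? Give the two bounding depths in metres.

Compute the density gradient over each adjacent pair:
  145–166 m: Δρ/Δz = 0.136/21 = 6.5 × 10⁻³ kg m⁻⁴
  166–174 m: Δρ/Δz = 0.092/8 = 0.011 kg m⁻⁴
  174–194 m: Δρ/Δz = 0.363/20 = 0.018 kg m⁻⁴
  194–204 m: Δρ/Δz = 0.032/10 = 3.2 × 10⁻³ kg m⁻⁴
  204–211 m: Δρ/Δz = 0.047/7 = 6.7 × 10⁻³ kg m⁻⁴
The largest gradient is in the 174–194 m interval — the pycnocline.

174–194 m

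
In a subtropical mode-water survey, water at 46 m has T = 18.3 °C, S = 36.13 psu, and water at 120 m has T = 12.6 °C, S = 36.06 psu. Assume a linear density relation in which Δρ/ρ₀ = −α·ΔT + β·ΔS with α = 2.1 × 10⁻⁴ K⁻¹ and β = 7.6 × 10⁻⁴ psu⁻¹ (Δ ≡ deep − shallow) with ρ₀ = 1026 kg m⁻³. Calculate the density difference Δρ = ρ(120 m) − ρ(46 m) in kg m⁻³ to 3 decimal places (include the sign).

ΔT = -5.7 K, ΔS = -0.07 psu (deep − shallow).
Δρ/ρ₀ = −(2.1 × 10⁻⁴)(-5.7) + (7.6 × 10⁻⁴)(-0.07) = 1.1438 × 10⁻³.
Δρ = 1026 × (1.1438 × 10⁻³) = +1.174 kg m⁻³.
Positive Δρ: denser below, stable.

+1.174 kg m⁻³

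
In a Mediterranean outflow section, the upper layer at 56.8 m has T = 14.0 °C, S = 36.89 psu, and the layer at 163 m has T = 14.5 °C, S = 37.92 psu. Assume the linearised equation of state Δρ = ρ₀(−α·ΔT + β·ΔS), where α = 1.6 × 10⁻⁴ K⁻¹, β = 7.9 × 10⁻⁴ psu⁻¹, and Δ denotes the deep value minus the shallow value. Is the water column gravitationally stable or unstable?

ΔT = 14.5 − 14.0 = +0.5 K and ΔS = 37.92 − 36.89 = +1.03 psu (deep − shallow).
−αΔT = -8.00 × 10⁻⁵; βΔS = 8.137 × 10⁻⁴; sum Δρ/ρ₀ = 7.337 × 10⁻⁴.
Δρ/ρ₀ > 0, so Δρ > 0: deeper water is denser → statically stable.

stable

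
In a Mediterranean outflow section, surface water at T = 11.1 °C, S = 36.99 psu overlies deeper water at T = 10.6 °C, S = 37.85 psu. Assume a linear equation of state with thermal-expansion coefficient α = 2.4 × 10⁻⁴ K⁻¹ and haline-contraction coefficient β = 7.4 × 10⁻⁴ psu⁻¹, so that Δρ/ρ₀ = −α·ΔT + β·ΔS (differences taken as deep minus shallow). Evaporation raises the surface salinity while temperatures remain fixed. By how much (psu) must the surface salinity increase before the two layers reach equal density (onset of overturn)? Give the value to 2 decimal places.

1.02 psu

Neutral buoyancy requires −α(T_deep − T_surf) + β(S_deep − S_surf′) = 0.
S_surf′ = S_deep − (α/β)·ΔT = 37.85 − (2.4 × 10⁻⁴/7.4 × 10⁻⁴)·(-0.5) = 38.0122 psu.
Increase required: 38.0122 − 36.99 = 1.0222 psu.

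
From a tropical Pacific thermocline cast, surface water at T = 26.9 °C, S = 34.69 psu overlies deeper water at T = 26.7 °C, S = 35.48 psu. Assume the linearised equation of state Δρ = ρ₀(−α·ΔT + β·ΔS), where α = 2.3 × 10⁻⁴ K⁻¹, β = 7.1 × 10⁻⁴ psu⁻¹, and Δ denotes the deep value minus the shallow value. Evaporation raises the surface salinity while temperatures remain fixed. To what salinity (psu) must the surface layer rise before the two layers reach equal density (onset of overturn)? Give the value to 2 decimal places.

35.54 psu

Neutral buoyancy requires −α(T_deep − T_surf) + β(S_deep − S_surf′) = 0.
S_surf′ = S_deep − (α/β)·ΔT = 35.48 − (2.3 × 10⁻⁴/7.1 × 10⁻⁴)·(-0.2) = 35.5448 psu.
Increase required: 35.5448 − 34.69 = 0.8548 psu.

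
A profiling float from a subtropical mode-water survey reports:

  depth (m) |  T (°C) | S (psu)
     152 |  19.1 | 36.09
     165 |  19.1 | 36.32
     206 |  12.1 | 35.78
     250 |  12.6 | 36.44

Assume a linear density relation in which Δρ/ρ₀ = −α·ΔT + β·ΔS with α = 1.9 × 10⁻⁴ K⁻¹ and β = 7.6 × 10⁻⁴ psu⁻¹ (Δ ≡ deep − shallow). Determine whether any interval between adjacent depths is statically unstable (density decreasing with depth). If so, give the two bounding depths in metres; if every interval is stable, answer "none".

Evaluate Δρ/ρ₀ = −αΔT + βΔS across each adjacent pair:
  152–165 m: −αΔT+βΔS = −(1.9 × 10⁻⁴)(+0.0)+(7.6 × 10⁻⁴)(+0.23) = 1.7 × 10⁻⁴ → stable
  165–206 m: −αΔT+βΔS = −(1.9 × 10⁻⁴)(-7.0)+(7.6 × 10⁻⁴)(-0.54) = 9.2 × 10⁻⁴ → stable
  206–250 m: −αΔT+βΔS = −(1.9 × 10⁻⁴)(+0.5)+(7.6 × 10⁻⁴)(+0.66) = 4.1 × 10⁻⁴ → stable
Every interval has Δρ > 0: the column is stably stratified throughout.

none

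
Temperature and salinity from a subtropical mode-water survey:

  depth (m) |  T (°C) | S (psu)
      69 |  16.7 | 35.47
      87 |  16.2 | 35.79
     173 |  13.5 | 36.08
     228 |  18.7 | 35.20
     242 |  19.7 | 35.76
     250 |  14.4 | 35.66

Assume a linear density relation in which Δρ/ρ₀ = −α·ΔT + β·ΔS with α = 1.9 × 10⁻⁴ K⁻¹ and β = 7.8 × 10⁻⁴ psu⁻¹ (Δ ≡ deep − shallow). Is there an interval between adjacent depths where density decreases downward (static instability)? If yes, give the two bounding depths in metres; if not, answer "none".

Evaluate Δρ/ρ₀ = −αΔT + βΔS across each adjacent pair:
  69–87 m: −αΔT+βΔS = −(1.9 × 10⁻⁴)(-0.5)+(7.8 × 10⁻⁴)(+0.32) = 3.4 × 10⁻⁴ → stable
  87–173 m: −αΔT+βΔS = −(1.9 × 10⁻⁴)(-2.7)+(7.8 × 10⁻⁴)(+0.29) = 7.4 × 10⁻⁴ → stable
  173–228 m: −αΔT+βΔS = −(1.9 × 10⁻⁴)(+5.2)+(7.8 × 10⁻⁴)(-0.88) = -1.7 × 10⁻³ → UNSTABLE
  228–242 m: −αΔT+βΔS = −(1.9 × 10⁻⁴)(+1.0)+(7.8 × 10⁻⁴)(+0.56) = 2.5 × 10⁻⁴ → stable
  242–250 m: −αΔT+βΔS = −(1.9 × 10⁻⁴)(-5.3)+(7.8 × 10⁻⁴)(-0.10) = 9.3 × 10⁻⁴ → stable
The 173–228 m interval has Δρ < 0: lighter water underlies denser water.

173–228 m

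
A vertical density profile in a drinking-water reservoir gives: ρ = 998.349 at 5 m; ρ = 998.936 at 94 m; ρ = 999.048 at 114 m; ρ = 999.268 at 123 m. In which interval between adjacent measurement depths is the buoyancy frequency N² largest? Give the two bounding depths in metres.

114–123 m

Compute the density gradient over each adjacent pair:
  5–94 m: Δρ/Δz = 0.587/89 = 6.6 × 10⁻³ kg m⁻⁴
  94–114 m: Δρ/Δz = 0.112/20 = 5.6 × 10⁻³ kg m⁻⁴
  114–123 m: Δρ/Δz = 0.220/9 = 0.024 kg m⁻⁴
The largest gradient is in the 114–123 m interval — the pycnocline.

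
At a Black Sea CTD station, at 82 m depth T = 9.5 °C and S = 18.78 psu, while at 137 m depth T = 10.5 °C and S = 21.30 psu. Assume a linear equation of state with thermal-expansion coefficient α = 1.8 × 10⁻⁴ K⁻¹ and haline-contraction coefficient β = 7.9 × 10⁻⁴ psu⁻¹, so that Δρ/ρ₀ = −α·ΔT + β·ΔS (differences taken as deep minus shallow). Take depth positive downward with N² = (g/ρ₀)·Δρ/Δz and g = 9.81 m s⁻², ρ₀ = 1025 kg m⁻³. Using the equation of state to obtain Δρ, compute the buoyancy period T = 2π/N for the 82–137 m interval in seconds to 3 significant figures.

350 s

ΔT = +1.0 K, ΔS = +2.52 psu (deep − shallow).
Δρ/ρ₀ = −αΔT + βΔS = -1.80 × 10⁻⁴ + 1.9908 × 10⁻³ = 1.8108 × 10⁻³, so Δρ ≈ 1.856 kg m⁻³.
N² = (g/ρ₀)·Δρ/Δz = g·(Δρ/ρ₀)/Δz = 9.81 × 1.8108 × 10⁻³ / 55 = 3.2298 × 10⁻⁴ s⁻².
N = √(3.2298 × 10⁻⁴) = 0.017972 rad s⁻¹ → T = 2π/N = 349.61 s ≈ 350 s.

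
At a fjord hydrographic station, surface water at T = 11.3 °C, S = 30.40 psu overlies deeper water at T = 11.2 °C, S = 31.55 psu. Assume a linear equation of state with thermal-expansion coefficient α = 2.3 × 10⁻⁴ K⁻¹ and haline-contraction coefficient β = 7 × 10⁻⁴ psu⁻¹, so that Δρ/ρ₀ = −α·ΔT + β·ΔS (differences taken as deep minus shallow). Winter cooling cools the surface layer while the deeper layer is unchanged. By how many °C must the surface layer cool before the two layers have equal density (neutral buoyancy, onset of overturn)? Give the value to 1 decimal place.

3.6 °C

Neutral buoyancy requires Δρ = 0, i.e. −α(T_deep − T_surf′) + β(S_deep − S_surf) = 0.
T_surf′ = T_deep − (β/α)·ΔS = 11.2 − (7 × 10⁻⁴/2.3 × 10⁻⁴)·(+1.15) = 7.700 °C.
Cooling required: 11.3 − (7.700) = 3.600 °C.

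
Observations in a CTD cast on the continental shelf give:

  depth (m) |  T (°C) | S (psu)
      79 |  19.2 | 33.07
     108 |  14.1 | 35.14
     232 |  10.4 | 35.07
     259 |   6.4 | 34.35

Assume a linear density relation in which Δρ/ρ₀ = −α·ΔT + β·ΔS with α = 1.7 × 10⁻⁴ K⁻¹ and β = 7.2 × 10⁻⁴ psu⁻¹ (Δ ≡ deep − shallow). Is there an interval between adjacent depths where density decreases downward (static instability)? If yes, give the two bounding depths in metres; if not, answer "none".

none

Evaluate Δρ/ρ₀ = −αΔT + βΔS across each adjacent pair:
  79–108 m: −αΔT+βΔS = −(1.7 × 10⁻⁴)(-5.1)+(7.2 × 10⁻⁴)(+2.07) = 2.4 × 10⁻³ → stable
  108–232 m: −αΔT+βΔS = −(1.7 × 10⁻⁴)(-3.7)+(7.2 × 10⁻⁴)(-0.07) = 5.8 × 10⁻⁴ → stable
  232–259 m: −αΔT+βΔS = −(1.7 × 10⁻⁴)(-4.0)+(7.2 × 10⁻⁴)(-0.72) = 1.6 × 10⁻⁴ → stable
Every interval has Δρ > 0: the column is stably stratified throughout.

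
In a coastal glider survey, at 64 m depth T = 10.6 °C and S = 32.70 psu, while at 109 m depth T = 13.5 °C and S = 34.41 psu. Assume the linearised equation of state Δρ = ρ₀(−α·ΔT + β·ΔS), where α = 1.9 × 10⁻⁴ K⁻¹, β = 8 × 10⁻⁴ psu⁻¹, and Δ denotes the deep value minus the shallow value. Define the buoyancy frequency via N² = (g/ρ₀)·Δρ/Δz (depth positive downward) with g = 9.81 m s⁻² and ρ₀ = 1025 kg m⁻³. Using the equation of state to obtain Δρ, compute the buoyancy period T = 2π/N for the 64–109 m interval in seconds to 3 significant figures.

ΔT = +2.9 K, ΔS = +1.71 psu (deep − shallow).
Δρ/ρ₀ = −αΔT + βΔS = -5.51 × 10⁻⁴ + 1.368 × 10⁻³ = 8.17 × 10⁻⁴, so Δρ ≈ 0.8374 kg m⁻³.
N² = (g/ρ₀)·Δρ/Δz = g·(Δρ/ρ₀)/Δz = 9.81 × 8.17 × 10⁻⁴ / 45 = 1.7811 × 10⁻⁴ s⁻².
N = √(1.7811 × 10⁻⁴) = 0.013346 rad s⁻¹ → T = 2π/N = 470.79 s ≈ 471 s.

471 s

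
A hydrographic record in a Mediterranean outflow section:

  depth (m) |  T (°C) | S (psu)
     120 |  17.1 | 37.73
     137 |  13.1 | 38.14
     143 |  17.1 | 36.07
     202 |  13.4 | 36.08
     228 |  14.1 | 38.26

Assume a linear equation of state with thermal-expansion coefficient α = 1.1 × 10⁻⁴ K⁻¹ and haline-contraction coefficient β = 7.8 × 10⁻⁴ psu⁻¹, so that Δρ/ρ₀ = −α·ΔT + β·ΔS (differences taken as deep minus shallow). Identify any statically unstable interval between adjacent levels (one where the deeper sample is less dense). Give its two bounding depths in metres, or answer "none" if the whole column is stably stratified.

137–143 m

Evaluate Δρ/ρ₀ = −αΔT + βΔS across each adjacent pair:
  120–137 m: −αΔT+βΔS = −(1.1 × 10⁻⁴)(-4.0)+(7.8 × 10⁻⁴)(+0.41) = 7.6 × 10⁻⁴ → stable
  137–143 m: −αΔT+βΔS = −(1.1 × 10⁻⁴)(+4.0)+(7.8 × 10⁻⁴)(-2.07) = -2.1 × 10⁻³ → UNSTABLE
  143–202 m: −αΔT+βΔS = −(1.1 × 10⁻⁴)(-3.7)+(7.8 × 10⁻⁴)(+0.01) = 4.1 × 10⁻⁴ → stable
  202–228 m: −αΔT+βΔS = −(1.1 × 10⁻⁴)(+0.7)+(7.8 × 10⁻⁴)(+2.18) = 1.6 × 10⁻³ → stable
The 137–143 m interval has Δρ < 0: lighter water underlies denser water.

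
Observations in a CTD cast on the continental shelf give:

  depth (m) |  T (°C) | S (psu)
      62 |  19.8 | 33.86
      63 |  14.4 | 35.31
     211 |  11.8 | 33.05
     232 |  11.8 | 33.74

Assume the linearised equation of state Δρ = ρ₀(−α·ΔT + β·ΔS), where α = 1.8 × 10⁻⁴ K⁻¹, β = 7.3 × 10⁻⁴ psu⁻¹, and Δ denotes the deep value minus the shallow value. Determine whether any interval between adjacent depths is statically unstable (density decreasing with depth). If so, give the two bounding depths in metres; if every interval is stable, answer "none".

Evaluate Δρ/ρ₀ = −αΔT + βΔS across each adjacent pair:
  62–63 m: −αΔT+βΔS = −(1.8 × 10⁻⁴)(-5.4)+(7.3 × 10⁻⁴)(+1.45) = 2.0 × 10⁻³ → stable
  63–211 m: −αΔT+βΔS = −(1.8 × 10⁻⁴)(-2.6)+(7.3 × 10⁻⁴)(-2.26) = -1.2 × 10⁻³ → UNSTABLE
  211–232 m: −αΔT+βΔS = −(1.8 × 10⁻⁴)(+0.0)+(7.3 × 10⁻⁴)(+0.69) = 5.0 × 10⁻⁴ → stable
The 63–211 m interval has Δρ < 0: lighter water underlies denser water.

63–211 m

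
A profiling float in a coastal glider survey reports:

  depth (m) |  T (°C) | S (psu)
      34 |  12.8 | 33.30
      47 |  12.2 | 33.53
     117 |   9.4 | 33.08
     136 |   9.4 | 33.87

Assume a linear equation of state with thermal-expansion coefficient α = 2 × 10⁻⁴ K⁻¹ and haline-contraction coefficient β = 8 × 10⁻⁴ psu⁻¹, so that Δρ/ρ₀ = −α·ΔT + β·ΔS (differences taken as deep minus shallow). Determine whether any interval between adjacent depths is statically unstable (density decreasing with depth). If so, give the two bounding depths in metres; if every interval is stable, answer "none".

none

Evaluate Δρ/ρ₀ = −αΔT + βΔS across each adjacent pair:
  34–47 m: −αΔT+βΔS = −(2 × 10⁻⁴)(-0.6)+(8 × 10⁻⁴)(+0.23) = 3.0 × 10⁻⁴ → stable
  47–117 m: −αΔT+βΔS = −(2 × 10⁻⁴)(-2.8)+(8 × 10⁻⁴)(-0.45) = 2.0 × 10⁻⁴ → stable
  117–136 m: −αΔT+βΔS = −(2 × 10⁻⁴)(+0.0)+(8 × 10⁻⁴)(+0.79) = 6.3 × 10⁻⁴ → stable
Every interval has Δρ > 0: the column is stably stratified throughout.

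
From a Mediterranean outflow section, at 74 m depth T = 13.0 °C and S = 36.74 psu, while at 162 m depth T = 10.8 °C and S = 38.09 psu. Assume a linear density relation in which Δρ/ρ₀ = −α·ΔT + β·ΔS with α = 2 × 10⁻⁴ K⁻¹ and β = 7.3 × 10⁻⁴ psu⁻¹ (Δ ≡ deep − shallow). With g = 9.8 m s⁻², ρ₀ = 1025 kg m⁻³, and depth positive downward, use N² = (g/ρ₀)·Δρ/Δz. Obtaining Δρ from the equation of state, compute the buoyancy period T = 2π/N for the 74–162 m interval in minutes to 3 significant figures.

8.31 min

ΔT = -2.2 K, ΔS = +1.35 psu (deep − shallow).
Δρ/ρ₀ = −αΔT + βΔS = 4.40 × 10⁻⁴ + 9.855 × 10⁻⁴ = 1.4255 × 10⁻³, so Δρ ≈ 1.461 kg m⁻³.
N² = (g/ρ₀)·Δρ/Δz = g·(Δρ/ρ₀)/Δz = 9.8 × 1.4255 × 10⁻³ / 88 = 1.5875 × 10⁻⁴ s⁻².
N = √(1.5875 × 10⁻⁴) = 0.012600 rad s⁻¹ → T = 2π/N = 498.67 s = 8.3112 min ≈ 8.31 min.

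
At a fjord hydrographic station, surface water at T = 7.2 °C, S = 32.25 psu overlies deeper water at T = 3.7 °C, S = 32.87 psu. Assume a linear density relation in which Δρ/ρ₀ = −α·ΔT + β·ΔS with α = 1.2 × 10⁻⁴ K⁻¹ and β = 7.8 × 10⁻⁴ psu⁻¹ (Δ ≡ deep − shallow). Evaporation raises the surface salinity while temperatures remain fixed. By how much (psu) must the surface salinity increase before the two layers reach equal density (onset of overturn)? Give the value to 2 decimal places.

Neutral buoyancy requires −α(T_deep − T_surf) + β(S_deep − S_surf′) = 0.
S_surf′ = S_deep − (α/β)·ΔT = 32.87 − (1.2 × 10⁻⁴/7.8 × 10⁻⁴)·(-3.5) = 33.4085 psu.
Increase required: 33.4085 − 32.25 = 1.1585 psu.

1.16 psu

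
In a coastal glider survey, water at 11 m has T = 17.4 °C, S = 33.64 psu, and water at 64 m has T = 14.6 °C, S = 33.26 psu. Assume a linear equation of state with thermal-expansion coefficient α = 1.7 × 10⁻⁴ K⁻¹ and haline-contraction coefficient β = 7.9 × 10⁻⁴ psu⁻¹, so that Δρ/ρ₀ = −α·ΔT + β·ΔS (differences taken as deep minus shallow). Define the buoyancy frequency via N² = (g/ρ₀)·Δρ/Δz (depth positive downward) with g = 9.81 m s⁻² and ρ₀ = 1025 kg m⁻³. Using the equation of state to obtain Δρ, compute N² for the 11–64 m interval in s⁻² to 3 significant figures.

ΔT = -2.8 K, ΔS = -0.38 psu (deep − shallow).
Δρ/ρ₀ = −αΔT + βΔS = 4.76 × 10⁻⁴ − 3.002 × 10⁻⁴ = 1.758 × 10⁻⁴, so Δρ ≈ 0.1802 kg m⁻³.
N² = (g/ρ₀)·Δρ/Δz = g·(Δρ/ρ₀)/Δz = 9.81 × 1.758 × 10⁻⁴ / 53 = 3.2540 × 10⁻⁵ s⁻² ≈ 3.25 × 10⁻⁵ s⁻².

3.25 × 10⁻⁵ s⁻²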